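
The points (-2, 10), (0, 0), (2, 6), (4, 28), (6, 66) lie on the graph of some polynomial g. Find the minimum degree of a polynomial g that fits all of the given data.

Forward differences of the values at x = -2, 0, 2, 4, 6:
  g  : 10  0  6  28  66
  Δ  : -10  6  22  38
  Δ^2: 16  16  16
  Δ^3: 0  0
  Δ^4: 0
The second differences are constant (16) and nonzero, while all higher differences vanish, so the minimal degree is 2.

2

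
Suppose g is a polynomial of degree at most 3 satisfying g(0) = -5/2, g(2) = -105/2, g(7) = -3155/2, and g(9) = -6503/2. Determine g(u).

g(u) = -4u^3 - 4u^2 - u - 5/2

Using the Lagrange interpolation formula with nodes 0, 2, 7, 9:
  L_0(u) = (u - 2)(u - 7)(u - 9) / -126
  L_1(u) = u(u - 7)(u - 9) / 70
  L_2(u) = u(u - 2)(u - 9) / -70
  L_3(u) = u(u - 2)(u - 7) / 126
Then g(u) = -5/2·L_0(u) - 105/2·L_1(u) - 3155/2·L_2(u) - 6503/2·L_3(u).
Expanding and collecting terms gives g(u) = -4u³ - 4u² - u - 5/2.
Check: g(9) = -6503/2. ✓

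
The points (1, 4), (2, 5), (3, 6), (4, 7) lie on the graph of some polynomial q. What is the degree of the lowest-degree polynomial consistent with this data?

Forward differences of the values at s = 1, 2, 3, 4:
  q  : 4  5  6  7
  Δ  : 1  1  1
  Δ^2: 0  0
  Δ^3: 0
The first differences are constant (1) and nonzero, while all higher differences vanish, so the minimal degree is 1.

1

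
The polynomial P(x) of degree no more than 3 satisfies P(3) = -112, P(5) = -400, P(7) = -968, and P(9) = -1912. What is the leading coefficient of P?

-2

Write P(x) = ax^3 + bx^2 + cx + d. Substituting each data point gives a linear system:
  27a + 9b + 3c + d = -112
  125a + 25b + 5c + d = -400
  343a + 49b + 7c + d = -968
  729a + 81b + 9c + d = -1912
Solving the system yields a = -2, b = -5, c = -6, d = 5.
So P(x) = -2x^3 - 5x^2 - 6x + 5.
The leading coefficient is -2.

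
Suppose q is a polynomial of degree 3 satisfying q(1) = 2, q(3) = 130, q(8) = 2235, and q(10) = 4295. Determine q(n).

q(n) = 4n^3 + 3n^2 - 5

Using the Lagrange interpolation formula with nodes 1, 3, 8, 10:
  L_0(n) = (n - 3)(n - 8)(n - 10) / -126
  L_1(n) = (n - 1)(n - 8)(n - 10) / 70
  L_2(n) = (n - 1)(n - 3)(n - 10) / -70
  L_3(n) = (n - 1)(n - 3)(n - 8) / 126
Then q(n) = 2·L_0(n) + 130·L_1(n) + 2235·L_2(n) + 4295·L_3(n).
Expanding and collecting terms gives q(n) = 4n^3 + 3n^2 - 5.
Check: q(10) = 4295. ✓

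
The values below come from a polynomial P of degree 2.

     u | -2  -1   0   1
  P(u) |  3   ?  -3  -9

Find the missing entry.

On equispaced nodes a degree-2 polynomial has vanishing third forward difference, so
  - P(-2) + 3·P(-1) - 3·P(0) + P(1) = 0.
Substituting the known values and solving for P(-1):
  3·P(-1) = 3
  P(-1) = 1.

1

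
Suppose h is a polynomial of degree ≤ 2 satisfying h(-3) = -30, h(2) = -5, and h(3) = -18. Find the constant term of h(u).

Write h(u) = au^2 + bu + c. Substituting each data point gives a linear system:
  9a - 3b + c = -30
  4a + 2b + c = -5
  9a + 3b + c = -18
Solving the system yields a = -3, b = 2, c = 3.
So h(u) = -3u^2 + 2u + 3.
The constant term is 3.

3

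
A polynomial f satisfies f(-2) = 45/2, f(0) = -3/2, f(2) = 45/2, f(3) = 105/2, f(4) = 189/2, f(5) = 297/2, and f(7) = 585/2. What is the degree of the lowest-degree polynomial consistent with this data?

2

Divided differences on the nodes -2, 0, 2, 3, 4, 5, 7:
  order 0: 45/2  -3/2  45/2  105/2  189/2  297/2  585/2
  order 1: -12  12  30  42  54  72
  order 2: 6  6  6  6  6
  order 3: 0  0  0  0
  order 4: 0  0  0
  order 5: 0  0
  order 6: 0
The order-2 divided differences are all 6 (nonzero) and every higher order vanishes, so the data lies on a polynomial of degree exactly 2.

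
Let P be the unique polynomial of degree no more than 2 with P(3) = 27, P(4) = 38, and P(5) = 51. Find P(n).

Write P(n) = an^2 + bn + c. Substituting each data point gives a linear system:
  9a + 3b + c = 27
  16a + 4b + c = 38
  25a + 5b + c = 51
Solving the system yields a = 1, b = 4, c = 6.
So P(n) = n^2 + 4n + 6.
Check: P(4) = 38. ✓

P(n) = n^2 + 4n + 6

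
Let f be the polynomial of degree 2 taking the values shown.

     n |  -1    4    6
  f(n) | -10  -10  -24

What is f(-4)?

-34

Write f(n) = an^2 + bn + c. Substituting each data point gives a linear system:
  a - b + c = -10
  16a + 4b + c = -10
  36a + 6b + c = -24
Solving the system yields a = -1, b = 3, c = -6.
So f(n) = -n^2 + 3n - 6.
Then f(-4) = -34.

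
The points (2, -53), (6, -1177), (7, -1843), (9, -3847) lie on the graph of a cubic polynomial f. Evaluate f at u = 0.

Using the Lagrange interpolation formula with nodes 2, 6, 7, 9:
  L_0(u) = (u - 6)(u - 7)(u - 9) / -140
  L_1(u) = (u - 2)(u - 7)(u - 9) / 12
  L_2(u) = (u - 2)(u - 6)(u - 9) / -10
  L_3(u) = (u - 2)(u - 6)(u - 7) / 42
Then f(u) = -53·L_0(u) - 1177·L_1(u) - 1843·L_2(u) - 3847·L_3(u).
Expanding and collecting terms gives f(u) = -5u^3 - 2u^2 - 5u + 5.
Evaluating at u = 0: f(0) = 5.

5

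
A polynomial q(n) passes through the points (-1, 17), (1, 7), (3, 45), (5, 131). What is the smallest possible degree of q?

2

Forward differences of the values at n = -1, 1, 3, 5:
  q  : 17  7  45  131
  Δ  : -10  38  86
  Δ^2: 48  48
  Δ^3: 0
The second differences are constant (48) and nonzero, while all higher differences vanish, so the minimal degree is 2.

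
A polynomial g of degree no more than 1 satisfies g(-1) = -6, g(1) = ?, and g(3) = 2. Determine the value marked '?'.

-2

On equispaced nodes a degree-1 polynomial has vanishing second forward difference, so
  g(-1) - 2·g(1) + g(3) = 0.
Substituting the known values and solving for g(1):
  -2·g(1) = 4
  g(1) = -2.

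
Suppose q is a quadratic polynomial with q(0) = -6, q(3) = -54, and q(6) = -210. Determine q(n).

q(n) = -6n^2 + 2n - 6

Using the Lagrange interpolation formula with nodes 0, 3, 6:
  L_0(n) = (n - 3)(n - 6) / 18
  L_1(n) = n(n - 6) / -9
  L_2(n) = n(n - 3) / 18
Then q(n) = -6·L_0(n) - 54·L_1(n) - 210·L_2(n).
Expanding and collecting terms gives q(n) = -6n^2 + 2n - 6.
Check: q(3) = -54. ✓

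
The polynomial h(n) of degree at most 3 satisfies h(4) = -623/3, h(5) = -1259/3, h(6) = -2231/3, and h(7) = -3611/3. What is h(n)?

h(n) = -4n^3 + 4n^2 - 4n + 1/3

Write h(n) = an^3 + bn^2 + cn + d. Substituting each data point gives a linear system:
  64a + 16b + 4c + d = -623/3
  125a + 25b + 5c + d = -1259/3
  216a + 36b + 6c + d = -2231/3
  343a + 49b + 7c + d = -3611/3
Solving the system yields a = -4, b = 4, c = -4, d = 1/3.
So h(n) = -4n³ + 4n² - 4n + 1/3.
Check: h(7) = -3611/3. ✓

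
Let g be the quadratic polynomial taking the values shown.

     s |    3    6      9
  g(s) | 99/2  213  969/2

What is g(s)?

g(s) = 6s^2 + (1/2)s - 6

Write g(s) = as^2 + bs + c. Substituting each data point gives a linear system:
  9a + 3b + c = 99/2
  36a + 6b + c = 213
  81a + 9b + c = 969/2
Solving the system yields a = 6, b = 1/2, c = -6.
So g(s) = 6s^2 + (1/2)s - 6.
Check: g(9) = 969/2. ✓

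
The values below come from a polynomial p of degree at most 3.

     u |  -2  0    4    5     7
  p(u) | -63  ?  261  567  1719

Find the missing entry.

-3

The 4 known points determine the degree-3 polynomial uniquely.
Write p(u) = au^3 + bu^2 + cu + d. Substituting each data point gives a linear system:
  -8a + 4b - 2c + d = -63
  64a + 16b + 4c + d = 261
  125a + 25b + 5c + d = 567
  343a + 49b + 7c + d = 1719
Solving the system yields a = 6, b = -6, c = -6, d = -3.
So p(u) = 6u^3 - 6u^2 - 6u - 3.
Then p(0) = -3.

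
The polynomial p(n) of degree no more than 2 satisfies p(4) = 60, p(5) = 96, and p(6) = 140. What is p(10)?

Forward differences of the values at n = 4, 5, 6:
  p  : 60  96  140
  Δ  : 36  44
  Δ^2: 8
The second differences are constant, confirming degree 2.
Interpolating (Newton forward form) and evaluating at n = 10 gives p(10) = 396.

396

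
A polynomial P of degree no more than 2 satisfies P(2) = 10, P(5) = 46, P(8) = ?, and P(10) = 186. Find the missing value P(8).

118

The 3 known points determine the degree-2 polynomial uniquely.
Write P(t) = at^2 + bt + c. Substituting each data point gives a linear system:
  4a + 2b + c = 10
  25a + 5b + c = 46
  100a + 10b + c = 186
Solving the system yields a = 2, b = -2, c = 6.
So P(t) = 2t^2 - 2t + 6.
Then P(8) = 118.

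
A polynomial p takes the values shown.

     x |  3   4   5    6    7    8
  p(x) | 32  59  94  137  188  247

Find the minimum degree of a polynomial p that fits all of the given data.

2

Forward differences of the values at x = 3, 4, 5, 6, 7, 8:
  p  : 32  59  94  137  188  247
  Δ  : 27  35  43  51  59
  Δ^2: 8  8  8  8
  Δ^3: 0  0  0
  Δ^4: 0  0
  Δ^5: 0
The second differences are constant (8) and nonzero, while all higher differences vanish, so the minimal degree is 2.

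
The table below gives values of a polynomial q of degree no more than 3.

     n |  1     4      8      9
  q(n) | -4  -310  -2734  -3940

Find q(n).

Using the Lagrange interpolation formula with nodes 1, 4, 8, 9:
  L_0(n) = (n - 4)(n - 8)(n - 9) / -168
  L_1(n) = (n - 1)(n - 8)(n - 9) / 60
  L_2(n) = (n - 1)(n - 4)(n - 9) / -28
  L_3(n) = (n - 1)(n - 4)(n - 8) / 40
Then q(n) = -4·L_0(n) - 310·L_1(n) - 2734·L_2(n) - 3940·L_3(n).
Expanding and collecting terms gives q(n) = -6n^3 + 6n^2 - 6n + 2.
Check: q(9) = -3940. ✓

q(n) = -6n^3 + 6n^2 - 6n + 2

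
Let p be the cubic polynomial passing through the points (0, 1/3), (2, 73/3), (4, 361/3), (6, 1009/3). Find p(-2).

Forward differences of the values at n = 0, 2, 4, 6:
  p  : 1/3  73/3  361/3  1009/3
  Δ  : 24  96  216
  Δ^2: 72  120
  Δ^3: 48
The third differences are constant, confirming degree 3.
Interpolating (Newton forward form) and evaluating at n = -2 gives p(-2) = 1/3.

1/3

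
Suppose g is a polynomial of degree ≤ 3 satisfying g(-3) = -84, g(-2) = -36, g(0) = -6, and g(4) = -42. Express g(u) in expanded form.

g(u) = u^3 - 6u^2 - u - 6

Write g(u) = au^3 + bu^2 + cu + d. Substituting each data point gives a linear system:
  -27a + 9b - 3c + d = -84
  -8a + 4b - 2c + d = -36
  d = -6
  64a + 16b + 4c + d = -42
Solving the system yields a = 1, b = -6, c = -1, d = -6.
So g(u) = u³ - 6u² - u - 6.
Check: g(-3) = -84. ✓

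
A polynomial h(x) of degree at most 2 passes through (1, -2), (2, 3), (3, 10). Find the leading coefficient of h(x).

1

Write h(x) = ax^2 + bx + c. Substituting each data point gives a linear system:
  a + b + c = -2
  4a + 2b + c = 3
  9a + 3b + c = 10
Solving the system yields a = 1, b = 2, c = -5.
So h(x) = x^2 + 2x - 5.
The leading coefficient is 1.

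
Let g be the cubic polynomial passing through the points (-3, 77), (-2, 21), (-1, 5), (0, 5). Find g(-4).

Using the Lagrange interpolation formula with nodes -3, -2, -1, 0:
  L_0(t) = (t + 2)(t + 1)t / -6
  L_1(t) = (t + 3)(t + 1)t / 2
  L_2(t) = (t + 3)(t + 2)t / -2
  L_3(t) = (t + 3)(t + 2)(t + 1) / 6
Then g(t) = 77·L_0(t) + 21·L_1(t) + 5·L_2(t) + 5·L_3(t).
Expanding and collecting terms gives g(t) = -4t^3 - 4t^2 + 5.
Evaluating at t = -4: g(-4) = 197.

197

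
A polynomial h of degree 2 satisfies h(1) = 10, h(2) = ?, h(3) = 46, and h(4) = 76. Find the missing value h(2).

The 3 known points determine the degree-2 polynomial uniquely.
Write h(x) = ax^2 + bx + c. Substituting each data point gives a linear system:
  a + b + c = 10
  9a + 3b + c = 46
  16a + 4b + c = 76
Solving the system yields a = 4, b = 2, c = 4.
So h(x) = 4x² + 2x + 4.
Then h(2) = 24.

24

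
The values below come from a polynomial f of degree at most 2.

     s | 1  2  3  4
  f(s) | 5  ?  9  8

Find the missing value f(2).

8

On equispaced nodes a degree-2 polynomial has vanishing third forward difference, so
  - f(1) + 3·f(2) - 3·f(3) + f(4) = 0.
Substituting the known values and solving for f(2):
  3·f(2) = 24
  f(2) = 8.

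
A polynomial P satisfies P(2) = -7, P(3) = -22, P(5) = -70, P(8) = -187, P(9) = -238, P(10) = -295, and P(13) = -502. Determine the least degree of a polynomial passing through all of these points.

Divided differences on the nodes 2, 3, 5, 8, 9, 10, 13:
  order 0: -7  -22  -70  -187  -238  -295  -502
  order 1: -15  -24  -39  -51  -57  -69
  order 2: -3  -3  -3  -3  -3
  order 3: 0  0  0  0
  order 4: 0  0  0
  order 5: 0  0
  order 6: 0
The order-2 divided differences are all -3 (nonzero) and every higher order vanishes, so the data lies on a polynomial of degree exactly 2.

2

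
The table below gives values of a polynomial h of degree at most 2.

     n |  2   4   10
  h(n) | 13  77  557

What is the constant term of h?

-3

Write h(n) = an^2 + bn + c. Substituting each data point gives a linear system:
  4a + 2b + c = 13
  16a + 4b + c = 77
  100a + 10b + c = 557
Solving the system yields a = 6, b = -4, c = -3.
So h(n) = 6n² - 4n - 3.
The constant term is -3.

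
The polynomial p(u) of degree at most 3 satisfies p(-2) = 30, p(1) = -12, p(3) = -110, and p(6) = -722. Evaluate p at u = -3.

88

Using the Lagrange interpolation formula with nodes -2, 1, 3, 6:
  L_0(u) = (u - 1)(u - 3)(u - 6) / -120
  L_1(u) = (u + 2)(u - 3)(u - 6) / 30
  L_2(u) = (u + 2)(u - 1)(u - 6) / -30
  L_3(u) = (u + 2)(u - 1)(u - 3) / 120
Then p(u) = 30·L_0(u) - 12·L_1(u) - 110·L_2(u) - 722·L_3(u).
Expanding and collecting terms gives p(u) = -3u^3 - u^2 - 6u - 2.
Evaluating at u = -3: p(-3) = 88.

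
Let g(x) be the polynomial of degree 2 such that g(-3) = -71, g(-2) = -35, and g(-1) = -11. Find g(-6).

Forward differences of the values at x = -3, -2, -1:
  g  : -71  -35  -11
  Δ  : 36  24
  Δ^2: -12
The second differences are constant, confirming degree 2.
Interpolating (Newton forward form) and evaluating at x = -6 gives g(-6) = -251.

-251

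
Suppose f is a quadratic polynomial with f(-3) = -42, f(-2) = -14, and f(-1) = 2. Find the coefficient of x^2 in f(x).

-6

Write f(x) = ax^2 + bx + c. Substituting each data point gives a linear system:
  9a - 3b + c = -42
  4a - 2b + c = -14
  a - b + c = 2
Solving the system yields a = -6, b = -2, c = 6.
So f(x) = -6x^2 - 2x + 6.
The leading coefficient is -6.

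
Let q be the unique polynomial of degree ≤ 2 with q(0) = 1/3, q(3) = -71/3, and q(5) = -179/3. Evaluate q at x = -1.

1/3

Using the Lagrange interpolation formula with nodes 0, 3, 5:
  L_0(x) = (x - 3)(x - 5) / 15
  L_1(x) = x(x - 5) / -6
  L_2(x) = x(x - 3) / 10
Then q(x) = 1/3·L_0(x) - 71/3·L_1(x) - 179/3·L_2(x).
Expanding and collecting terms gives q(x) = -2x² - 2x + 1/3.
Evaluating at x = -1: q(-1) = 1/3.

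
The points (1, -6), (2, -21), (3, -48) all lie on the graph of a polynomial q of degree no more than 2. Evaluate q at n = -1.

-12

Using the Lagrange interpolation formula with nodes 1, 2, 3:
  L_0(n) = (n - 2)(n - 3) / 2
  L_1(n) = (n - 1)(n - 3) / -1
  L_2(n) = (n - 1)(n - 2) / 2
Then q(n) = -6·L_0(n) - 21·L_1(n) - 48·L_2(n).
Expanding and collecting terms gives q(n) = -6n^2 + 3n - 3.
Evaluating at n = -1: q(-1) = -12.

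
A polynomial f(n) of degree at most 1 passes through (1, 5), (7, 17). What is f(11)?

Using the Lagrange interpolation formula with nodes 1, 7:
  L_0(n) = (n - 7) / -6
  L_1(n) = (n - 1) / 6
Then f(n) = 5·L_0(n) + 17·L_1(n).
Expanding and collecting terms gives f(n) = 2n + 3.
Evaluating at n = 11: f(11) = 25.

25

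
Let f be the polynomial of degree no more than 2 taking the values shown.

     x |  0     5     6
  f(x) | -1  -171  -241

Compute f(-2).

Write f(x) = ax^2 + bx + c. Substituting each data point gives a linear system:
  c = -1
  25a + 5b + c = -171
  36a + 6b + c = -241
Solving the system yields a = -6, b = -4, c = -1.
So f(x) = -6x² - 4x - 1.
Then f(-2) = -17.

-17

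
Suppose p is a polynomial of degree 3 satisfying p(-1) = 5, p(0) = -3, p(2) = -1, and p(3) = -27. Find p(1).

Using the Lagrange interpolation formula with nodes -1, 0, 2, 3:
  L_0(x) = x(x - 2)(x - 3) / -12
  L_1(x) = (x + 1)(x - 2)(x - 3) / 6
  L_2(x) = (x + 1)x(x - 3) / -6
  L_3(x) = (x + 1)x(x - 2) / 12
Then p(x) = 5·L_0(x) - 3·L_1(x) - 1·L_2(x) - 27·L_3(x).
Expanding and collecting terms gives p(x) = -3x^3 + 6x^2 + x - 3.
Evaluating at x = 1: p(1) = 1.

1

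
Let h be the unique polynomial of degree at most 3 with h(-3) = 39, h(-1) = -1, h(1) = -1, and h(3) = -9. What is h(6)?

Forward differences of the values at u = -3, -1, 1, 3:
  h  : 39  -1  -1  -9
  Δ  : -40  0  -8
  Δ^2: 40  -8
  Δ^3: -48
The third differences are constant, confirming degree 3.
Interpolating (Newton forward form) and evaluating at u = 6 gives h(6) = -141.

-141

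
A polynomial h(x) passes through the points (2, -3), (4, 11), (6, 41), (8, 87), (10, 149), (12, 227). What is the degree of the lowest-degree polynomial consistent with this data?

2

Forward differences of the values at x = 2, 4, 6, 8, 10, 12:
  h  : -3  11  41  87  149  227
  Δ  : 14  30  46  62  78
  Δ^2: 16  16  16  16
  Δ^3: 0  0  0
  Δ^4: 0  0
  Δ^5: 0
The second differences are constant (16) and nonzero, while all higher differences vanish, so the minimal degree is 2.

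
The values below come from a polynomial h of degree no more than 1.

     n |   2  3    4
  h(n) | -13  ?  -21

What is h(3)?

-17

On equispaced nodes a degree-1 polynomial has vanishing second forward difference, so
  h(2) - 2·h(3) + h(4) = 0.
Substituting the known values and solving for h(3):
  -2·h(3) = 34
  h(3) = -17.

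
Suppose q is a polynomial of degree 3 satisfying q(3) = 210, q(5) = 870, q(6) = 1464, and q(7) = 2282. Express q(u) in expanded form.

Using the Lagrange interpolation formula with nodes 3, 5, 6, 7:
  L_0(u) = (u - 5)(u - 6)(u - 7) / -24
  L_1(u) = (u - 3)(u - 6)(u - 7) / 4
  L_2(u) = (u - 3)(u - 5)(u - 7) / -3
  L_3(u) = (u - 3)(u - 5)(u - 6) / 8
Then q(u) = 210·L_0(u) + 870·L_1(u) + 1464·L_2(u) + 2282·L_3(u).
Expanding and collecting terms gives q(u) = 6u^3 + 4u^2 + 4u.
Check: q(5) = 870. ✓

q(u) = 6u^3 + 4u^2 + 4u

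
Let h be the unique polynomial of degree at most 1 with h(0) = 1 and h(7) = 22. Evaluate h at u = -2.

Write h(u) = au + b. Substituting each data point gives a linear system:
  b = 1
  7a + b = 22
Solving the system yields a = 3, b = 1.
So h(u) = 3u + 1.
Then h(-2) = -5.

-5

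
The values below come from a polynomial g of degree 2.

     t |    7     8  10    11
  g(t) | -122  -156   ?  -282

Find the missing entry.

-236

The 3 known points determine the degree-2 polynomial uniquely.
Write g(t) = at^2 + bt + c. Substituting each data point gives a linear system:
  49a + 7b + c = -122
  64a + 8b + c = -156
  121a + 11b + c = -282
Solving the system yields a = -2, b = -4, c = 4.
So g(t) = -2t^2 - 4t + 4.
Then g(10) = -236.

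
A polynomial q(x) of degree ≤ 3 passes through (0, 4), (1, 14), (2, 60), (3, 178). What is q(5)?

774

Write q(x) = ax^3 + bx^2 + cx + d. Substituting each data point gives a linear system:
  d = 4
  a + b + c + d = 14
  8a + 4b + 2c + d = 60
  27a + 9b + 3c + d = 178
Solving the system yields a = 6, b = 0, c = 4, d = 4.
So q(x) = 6x^3 + 4x + 4.
Then q(5) = 774.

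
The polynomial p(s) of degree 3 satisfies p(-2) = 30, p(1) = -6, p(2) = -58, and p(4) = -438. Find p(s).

p(s) = -6s^3 - 4s^2 + 2s + 2

Write p(s) = as^3 + bs^2 + cs + d. Substituting each data point gives a linear system:
  -8a + 4b - 2c + d = 30
  a + b + c + d = -6
  8a + 4b + 2c + d = -58
  64a + 16b + 4c + d = -438
Solving the system yields a = -6, b = -4, c = 2, d = 2.
So p(s) = -6s^3 - 4s^2 + 2s + 2.
Check: p(1) = -6. ✓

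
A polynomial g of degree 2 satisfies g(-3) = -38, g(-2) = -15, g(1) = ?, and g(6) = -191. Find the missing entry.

-6

The 3 known points determine the degree-2 polynomial uniquely.
Write g(n) = an^2 + bn + c. Substituting each data point gives a linear system:
  9a - 3b + c = -38
  4a - 2b + c = -15
  36a + 6b + c = -191
Solving the system yields a = -5, b = -2, c = 1.
So g(n) = -5n² - 2n + 1.
Then g(1) = -6.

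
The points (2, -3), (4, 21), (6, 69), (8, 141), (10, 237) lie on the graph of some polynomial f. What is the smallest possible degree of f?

Forward differences of the values at n = 2, 4, 6, 8, 10:
  f  : -3  21  69  141  237
  Δ  : 24  48  72  96
  Δ^2: 24  24  24
  Δ^3: 0  0
  Δ^4: 0
The second differences are constant (24) and nonzero, while all higher differences vanish, so the minimal degree is 2.

2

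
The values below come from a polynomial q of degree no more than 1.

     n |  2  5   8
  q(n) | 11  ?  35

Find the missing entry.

23

On equispaced nodes a degree-1 polynomial has vanishing second forward difference, so
  q(2) - 2·q(5) + q(8) = 0.
Substituting the known values and solving for q(5):
  -2·q(5) = -46
  q(5) = 23.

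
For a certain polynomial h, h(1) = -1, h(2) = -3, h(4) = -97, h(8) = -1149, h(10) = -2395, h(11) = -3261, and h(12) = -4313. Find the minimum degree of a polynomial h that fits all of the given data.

Divided differences on the nodes 1, 2, 4, 8, 10, 11, 12:
  order 0: -1  -3  -97  -1149  -2395  -3261  -4313
  order 1: -2  -47  -263  -623  -866  -1052
  order 2: -15  -36  -60  -81  -93
  order 3: -3  -3  -3  -3
  order 4: 0  0  0
  order 5: 0  0
  order 6: 0
The order-3 divided differences are all -3 (nonzero) and every higher order vanishes, so the data lies on a polynomial of degree exactly 3.

3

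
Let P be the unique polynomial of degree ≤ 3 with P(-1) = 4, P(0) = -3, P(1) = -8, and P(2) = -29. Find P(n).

Using the Lagrange interpolation formula with nodes -1, 0, 1, 2:
  L_0(n) = n(n - 1)(n - 2) / -6
  L_1(n) = (n + 1)(n - 1)(n - 2) / 2
  L_2(n) = (n + 1)n(n - 2) / -2
  L_3(n) = (n + 1)n(n - 1) / 6
Then P(n) = 4·L_0(n) - 3·L_1(n) - 8·L_2(n) - 29·L_3(n).
Expanding and collecting terms gives P(n) = -3n^3 + n^2 - 3n - 3.
Check: P(0) = -3. ✓

P(n) = -3n^3 + n^2 - 3n - 3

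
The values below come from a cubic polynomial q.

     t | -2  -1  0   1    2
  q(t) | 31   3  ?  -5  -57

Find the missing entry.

3

The 4 known points determine the degree-3 polynomial uniquely.
Write q(t) = at^3 + bt^2 + ct + d. Substituting each data point gives a linear system:
  -8a + 4b - 2c + d = 31
  -a + b - c + d = 3
  a + b + c + d = -5
  8a + 4b + 2c + d = -57
Solving the system yields a = -6, b = -4, c = 2, d = 3.
So q(t) = -6t^3 - 4t^2 + 2t + 3.
Then q(0) = 3.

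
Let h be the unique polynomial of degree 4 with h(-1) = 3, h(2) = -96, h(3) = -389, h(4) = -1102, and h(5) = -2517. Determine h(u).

h(u) = -3u^4 - 5u^3 - 3u - 2

Write h(u) = au^4 + bu^3 + cu^2 + du + e. Substituting each data point gives a linear system:
  a - b + c - d + e = 3
  16a + 8b + 4c + 2d + e = -96
  81a + 27b + 9c + 3d + e = -389
  256a + 64b + 16c + 4d + e = -1102
  625a + 125b + 25c + 5d + e = -2517
Solving the system yields a = -3, b = -5, c = 0, d = -3, e = -2.
So h(u) = -3u⁴ - 5u³ - 3u - 2.
Check: h(-1) = 3. ✓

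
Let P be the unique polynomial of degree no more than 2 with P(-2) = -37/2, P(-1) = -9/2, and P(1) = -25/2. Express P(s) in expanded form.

P(s) = -6s^2 - 4s - 5/2

Write P(s) = as^2 + bs + c. Substituting each data point gives a linear system:
  4a - 2b + c = -37/2
  a - b + c = -9/2
  a + b + c = -25/2
Solving the system yields a = -6, b = -4, c = -5/2.
So P(s) = -6s² - 4s - 5/2.
Check: P(-2) = -37/2. ✓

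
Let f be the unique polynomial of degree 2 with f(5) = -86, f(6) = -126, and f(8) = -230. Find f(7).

-174

Write f(s) = as^2 + bs + c. Substituting each data point gives a linear system:
  25a + 5b + c = -86
  36a + 6b + c = -126
  64a + 8b + c = -230
Solving the system yields a = -4, b = 4, c = -6.
So f(s) = -4s^2 + 4s - 6.
Then f(7) = -174.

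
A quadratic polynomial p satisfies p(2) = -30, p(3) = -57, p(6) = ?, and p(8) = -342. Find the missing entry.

-198

The 3 known points determine the degree-2 polynomial uniquely.
Write p(u) = au^2 + bu + c. Substituting each data point gives a linear system:
  4a + 2b + c = -30
  9a + 3b + c = -57
  64a + 8b + c = -342
Solving the system yields a = -5, b = -2, c = -6.
So p(u) = -5u² - 2u - 6.
Then p(6) = -198.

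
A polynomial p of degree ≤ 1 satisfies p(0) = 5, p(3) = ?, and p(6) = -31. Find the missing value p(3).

The 2 known points determine the degree-1 polynomial uniquely.
Write p(u) = au + b. Substituting each data point gives a linear system:
  b = 5
  6a + b = -31
Solving the system yields a = -6, b = 5.
So p(u) = -6u + 5.
Then p(3) = -13.

-13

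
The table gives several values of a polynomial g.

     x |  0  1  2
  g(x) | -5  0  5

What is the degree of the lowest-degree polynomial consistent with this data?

1

Forward differences of the values at x = 0, 1, 2:
  g  : -5  0  5
  Δ  : 5  5
  Δ^2: 0
The first differences are constant (5) and nonzero, while all higher differences vanish, so the minimal degree is 1.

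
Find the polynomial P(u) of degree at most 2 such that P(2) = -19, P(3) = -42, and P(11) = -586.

P(u) = -5u^2 + 2u - 3

Write P(u) = au^2 + bu + c. Substituting each data point gives a linear system:
  4a + 2b + c = -19
  9a + 3b + c = -42
  121a + 11b + c = -586
Solving the system yields a = -5, b = 2, c = -3.
So P(u) = -5u^2 + 2u - 3.
Check: P(2) = -19. ✓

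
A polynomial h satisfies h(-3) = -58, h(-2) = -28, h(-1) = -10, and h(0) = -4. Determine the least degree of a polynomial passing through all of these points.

2

Forward differences of the values at s = -3, -2, -1, 0:
  h  : -58  -28  -10  -4
  Δ  : 30  18  6
  Δ^2: -12  -12
  Δ^3: 0
The second differences are constant (-12) and nonzero, while all higher differences vanish, so the minimal degree is 2.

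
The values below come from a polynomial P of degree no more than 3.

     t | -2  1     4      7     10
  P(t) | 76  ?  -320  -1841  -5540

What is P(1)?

The 4 known points determine the degree-3 polynomial uniquely.
Write P(t) = at^3 + bt^2 + ct + d. Substituting each data point gives a linear system:
  -8a + 4b - 2c + d = 76
  64a + 16b + 4c + d = -320
  343a + 49b + 7c + d = -1841
  1000a + 100b + 10c + d = -5540
Solving the system yields a = -6, b = 5, c = -4, d = 0.
So P(t) = -6t^3 + 5t^2 - 4t.
Then P(1) = -5.

-5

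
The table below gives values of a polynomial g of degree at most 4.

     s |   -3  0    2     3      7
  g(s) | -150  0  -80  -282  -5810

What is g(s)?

g(s) = -2s^4 - 2s^3 - 6s^2 - 4s

Write g(s) = as^4 + bs^3 + cs^2 + ds + e. Substituting each data point gives a linear system:
  81a - 27b + 9c - 3d + e = -150
  e = 0
  16a + 8b + 4c + 2d + e = -80
  81a + 27b + 9c + 3d + e = -282
  2401a + 343b + 49c + 7d + e = -5810
Solving the system yields a = -2, b = -2, c = -6, d = -4, e = 0.
So g(s) = -2s⁴ - 2s³ - 6s² - 4s.
Check: g(2) = -80. ✓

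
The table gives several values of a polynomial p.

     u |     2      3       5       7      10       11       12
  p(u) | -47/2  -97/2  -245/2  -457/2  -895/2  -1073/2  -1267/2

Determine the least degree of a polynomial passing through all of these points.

2

Divided differences on the nodes 2, 3, 5, 7, 10, 11, 12:
  order 0: -47/2  -97/2  -245/2  -457/2  -895/2  -1073/2  -1267/2
  order 1: -25  -37  -53  -73  -89  -97
  order 2: -4  -4  -4  -4  -4
  order 3: 0  0  0  0
  order 4: 0  0  0
  order 5: 0  0
  order 6: 0
The order-2 divided differences are all -4 (nonzero) and every higher order vanishes, so the data lies on a polynomial of degree exactly 2.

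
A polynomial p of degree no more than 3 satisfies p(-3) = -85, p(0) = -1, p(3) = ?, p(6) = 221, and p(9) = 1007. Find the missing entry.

-7

On equispaced nodes a degree-3 polynomial has vanishing fourth forward difference, so
  p(-3) - 4·p(0) + 6·p(3) - 4·p(6) + p(9) = 0.
Substituting the known values and solving for p(3):
  6·p(3) = -42
  p(3) = -7.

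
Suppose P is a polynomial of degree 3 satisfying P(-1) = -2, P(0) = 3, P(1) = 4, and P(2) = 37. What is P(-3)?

-168

Using the Lagrange interpolation formula with nodes -1, 0, 1, 2:
  L_0(n) = n(n - 1)(n - 2) / -6
  L_1(n) = (n + 1)(n - 1)(n - 2) / 2
  L_2(n) = (n + 1)n(n - 2) / -2
  L_3(n) = (n + 1)n(n - 1) / 6
Then P(n) = -2·L_0(n) + 3·L_1(n) + 4·L_2(n) + 37·L_3(n).
Expanding and collecting terms gives P(n) = 6n³ - 2n² - 3n + 3.
Evaluating at n = -3: P(-3) = -168.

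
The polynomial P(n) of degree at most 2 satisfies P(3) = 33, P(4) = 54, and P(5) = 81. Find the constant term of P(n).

Write P(n) = an^2 + bn + c. Substituting each data point gives a linear system:
  9a + 3b + c = 33
  16a + 4b + c = 54
  25a + 5b + c = 81
Solving the system yields a = 3, b = 0, c = 6.
So P(n) = 3n² + 6.
The constant term is 6.

6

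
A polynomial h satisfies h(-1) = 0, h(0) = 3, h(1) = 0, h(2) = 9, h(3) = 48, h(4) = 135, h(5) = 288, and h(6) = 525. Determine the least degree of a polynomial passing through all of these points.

3

Forward differences of the values at s = -1, 0, 1, 2, 3, 4, 5, 6:
  h  : 0  3  0  9  48  135  288  525
  Δ  : 3  -3  9  39  87  153  237
  Δ^2: -6  12  30  48  66  84
  Δ^3: 18  18  18  18  18
  Δ^4: 0  0  0  0
  Δ^5: 0  0  0
  Δ^6: 0  0
  Δ^7: 0
The third differences are constant (18) and nonzero, while all higher differences vanish, so the minimal degree is 3.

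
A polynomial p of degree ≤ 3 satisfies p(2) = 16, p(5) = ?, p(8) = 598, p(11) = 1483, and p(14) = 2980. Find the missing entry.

163

On equispaced nodes a degree-3 polynomial has vanishing fourth forward difference, so
  p(2) - 4·p(5) + 6·p(8) - 4·p(11) + p(14) = 0.
Substituting the known values and solving for p(5):
  -4·p(5) = -652
  p(5) = 163.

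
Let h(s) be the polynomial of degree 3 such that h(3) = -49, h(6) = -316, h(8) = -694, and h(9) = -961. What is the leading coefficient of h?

-1

Write h(s) = as^3 + bs^2 + cs + d. Substituting each data point gives a linear system:
  27a + 9b + 3c + d = -49
  216a + 36b + 6c + d = -316
  512a + 64b + 8c + d = -694
  729a + 81b + 9c + d = -961
Solving the system yields a = -1, b = -3, c = 1, d = 2.
So h(s) = -s^3 - 3s^2 + s + 2.
The leading coefficient is -1.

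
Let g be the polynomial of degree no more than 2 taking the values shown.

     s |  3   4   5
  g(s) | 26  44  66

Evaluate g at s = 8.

156

Forward differences of the values at s = 3, 4, 5:
  g  : 26  44  66
  Δ  : 18  22
  Δ^2: 4
The second differences are constant, confirming degree 2.
Interpolating (Newton forward form) and evaluating at s = 8 gives g(8) = 156.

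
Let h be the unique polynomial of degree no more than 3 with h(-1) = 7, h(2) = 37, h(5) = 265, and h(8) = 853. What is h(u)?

Using the Lagrange interpolation formula with nodes -1, 2, 5, 8:
  L_0(u) = (u - 2)(u - 5)(u - 8) / -162
  L_1(u) = (u + 1)(u - 5)(u - 8) / 54
  L_2(u) = (u + 1)(u - 2)(u - 8) / -54
  L_3(u) = (u + 1)(u - 2)(u - 5) / 162
Then h(u) = 7·L_0(u) + 37·L_1(u) + 265·L_2(u) + 853·L_3(u).
Expanding and collecting terms gives h(u) = u^3 + 5u^2 + 2u + 5.
Check: h(-1) = 7. ✓

h(u) = u^3 + 5u^2 + 2u + 5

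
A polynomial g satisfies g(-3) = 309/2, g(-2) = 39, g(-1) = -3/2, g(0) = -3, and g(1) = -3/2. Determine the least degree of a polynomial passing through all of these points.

Forward differences of the values at n = -3, -2, -1, 0, 1:
  g  : 309/2  39  -3/2  -3  -3/2
  Δ  : -231/2  -81/2  -3/2  3/2
  Δ^2: 75  39  3
  Δ^3: -36  -36
  Δ^4: 0
The third differences are constant (-36) and nonzero, while all higher differences vanish, so the minimal degree is 3.

3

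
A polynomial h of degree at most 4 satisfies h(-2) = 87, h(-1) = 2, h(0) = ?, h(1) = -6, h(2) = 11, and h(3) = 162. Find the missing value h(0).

-3

The 5 known points determine the degree-4 polynomial uniquely.
Write h(t) = at^4 + bt^3 + ct^2 + dt + e. Substituting each data point gives a linear system:
  16a - 8b + 4c - 2d + e = 87
  a - b + c - d + e = 2
  a + b + c + d + e = -6
  16a + 8b + 4c + 2d + e = 11
  81a + 27b + 9c + 3d + e = 162
Solving the system yields a = 4, b = -5, c = -3, d = 1, e = -3.
So h(t) = 4t^4 - 5t^3 - 3t^2 + t - 3.
Then h(0) = -3.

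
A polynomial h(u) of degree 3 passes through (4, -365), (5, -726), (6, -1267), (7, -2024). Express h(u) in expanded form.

h(u) = -6u^3 + 5u - 1

Using the Lagrange interpolation formula with nodes 4, 5, 6, 7:
  L_0(u) = (u - 5)(u - 6)(u - 7) / -6
  L_1(u) = (u - 4)(u - 6)(u - 7) / 2
  L_2(u) = (u - 4)(u - 5)(u - 7) / -2
  L_3(u) = (u - 4)(u - 5)(u - 6) / 6
Then h(u) = -365·L_0(u) - 726·L_1(u) - 1267·L_2(u) - 2024·L_3(u).
Expanding and collecting terms gives h(u) = -6u³ + 5u - 1.
Check: h(5) = -726. ✓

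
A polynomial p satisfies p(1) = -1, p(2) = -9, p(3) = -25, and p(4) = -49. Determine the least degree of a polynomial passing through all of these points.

2

Forward differences of the values at n = 1, 2, 3, 4:
  p  : -1  -9  -25  -49
  Δ  : -8  -16  -24
  Δ^2: -8  -8
  Δ^3: 0
The second differences are constant (-8) and nonzero, while all higher differences vanish, so the minimal degree is 2.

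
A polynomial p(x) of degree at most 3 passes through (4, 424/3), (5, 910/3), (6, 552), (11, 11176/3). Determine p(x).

p(x) = 3x^3 - (5/3)x^2 - 6x

Write p(x) = ax^3 + bx^2 + cx + d. Substituting each data point gives a linear system:
  64a + 16b + 4c + d = 424/3
  125a + 25b + 5c + d = 910/3
  216a + 36b + 6c + d = 552
  1331a + 121b + 11c + d = 11176/3
Solving the system yields a = 3, b = -5/3, c = -6, d = 0.
So p(x) = 3x^3 - (5/3)x^2 - 6x.
Check: p(4) = 424/3. ✓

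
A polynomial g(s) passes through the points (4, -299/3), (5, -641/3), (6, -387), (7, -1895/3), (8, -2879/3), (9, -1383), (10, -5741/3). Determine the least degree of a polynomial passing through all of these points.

Forward differences of the values at s = 4, 5, 6, 7, 8, 9, 10:
  g  : -299/3  -641/3  -387  -1895/3  -2879/3  -1383  -5741/3
  Δ  : -114  -520/3  -734/3  -328  -1270/3  -1592/3
  Δ^2: -178/3  -214/3  -250/3  -286/3  -322/3
  Δ^3: -12  -12  -12  -12
  Δ^4: 0  0  0
  Δ^5: 0  0
  Δ^6: 0
The third differences are constant (-12) and nonzero, while all higher differences vanish, so the minimal degree is 3.

3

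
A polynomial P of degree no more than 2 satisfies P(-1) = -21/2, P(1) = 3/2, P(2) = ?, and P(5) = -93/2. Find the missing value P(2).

-3/2

The 3 known points determine the degree-2 polynomial uniquely.
Write P(s) = as^2 + bs + c. Substituting each data point gives a linear system:
  a - b + c = -21/2
  a + b + c = 3/2
  25a + 5b + c = -93/2
Solving the system yields a = -3, b = 6, c = -3/2.
So P(s) = -3s^2 + 6s - 3/2.
Then P(2) = -3/2.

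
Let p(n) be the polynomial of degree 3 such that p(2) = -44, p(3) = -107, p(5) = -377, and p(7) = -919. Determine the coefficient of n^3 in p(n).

Write p(n) = an^3 + bn^2 + cn + d. Substituting each data point gives a linear system:
  8a + 4b + 2c + d = -44
  27a + 9b + 3c + d = -107
  125a + 25b + 5c + d = -377
  343a + 49b + 7c + d = -919
Solving the system yields a = -2, b = -4, c = -5, d = -2.
So p(n) = -2n^3 - 4n^2 - 5n - 2.
The leading coefficient is -2.

-2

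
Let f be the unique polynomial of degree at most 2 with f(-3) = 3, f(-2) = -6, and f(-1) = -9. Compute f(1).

3

Using the Lagrange interpolation formula with nodes -3, -2, -1:
  L_0(x) = (x + 2)(x + 1) / 2
  L_1(x) = (x + 3)(x + 1) / -1
  L_2(x) = (x + 3)(x + 2) / 2
Then f(x) = 3·L_0(x) - 6·L_1(x) - 9·L_2(x).
Expanding and collecting terms gives f(x) = 3x² + 6x - 6.
Evaluating at x = 1: f(1) = 3.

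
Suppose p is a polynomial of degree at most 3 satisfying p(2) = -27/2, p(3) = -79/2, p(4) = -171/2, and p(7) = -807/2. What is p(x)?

Write p(x) = ax^3 + bx^2 + cx + d. Substituting each data point gives a linear system:
  8a + 4b + 2c + d = -27/2
  27a + 9b + 3c + d = -79/2
  64a + 16b + 4c + d = -171/2
  343a + 49b + 7c + d = -807/2
Solving the system yields a = -1, b = -1, c = -2, d = 5/2.
So p(x) = -x^3 - x^2 - 2x + 5/2.
Check: p(2) = -27/2. ✓

p(x) = -x^3 - x^2 - 2x + 5/2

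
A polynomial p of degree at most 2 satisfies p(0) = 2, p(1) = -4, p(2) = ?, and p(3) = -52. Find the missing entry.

-22

On equispaced nodes a degree-2 polynomial has vanishing third forward difference, so
  - p(0) + 3·p(1) - 3·p(2) + p(3) = 0.
Substituting the known values and solving for p(2):
  -3·p(2) = 66
  p(2) = -22.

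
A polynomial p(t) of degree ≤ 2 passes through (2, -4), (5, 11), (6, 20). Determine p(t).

p(t) = t^2 - 2t - 4

Using the Lagrange interpolation formula with nodes 2, 5, 6:
  L_0(t) = (t - 5)(t - 6) / 12
  L_1(t) = (t - 2)(t - 6) / -3
  L_2(t) = (t - 2)(t - 5) / 4
Then p(t) = -4·L_0(t) + 11·L_1(t) + 20·L_2(t).
Expanding and collecting terms gives p(t) = t^2 - 2t - 4.
Check: p(5) = 11. ✓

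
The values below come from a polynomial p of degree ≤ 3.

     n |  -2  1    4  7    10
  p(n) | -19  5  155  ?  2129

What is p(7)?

755

The 4 known points determine the degree-3 polynomial uniquely.
Write p(n) = an^3 + bn^2 + cn + d. Substituting each data point gives a linear system:
  -8a + 4b - 2c + d = -19
  a + b + c + d = 5
  64a + 16b + 4c + d = 155
  1000a + 100b + 10c + d = 2129
Solving the system yields a = 2, b = 1, c = 3, d = -1.
So p(n) = 2n^3 + n^2 + 3n - 1.
Then p(7) = 755.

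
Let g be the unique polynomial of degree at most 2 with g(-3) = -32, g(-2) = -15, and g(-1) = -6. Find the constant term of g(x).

Write g(x) = ax^2 + bx + c. Substituting each data point gives a linear system:
  9a - 3b + c = -32
  4a - 2b + c = -15
  a - b + c = -6
Solving the system yields a = -4, b = -3, c = -5.
So g(x) = -4x² - 3x - 5.
The constant term is -5.

-5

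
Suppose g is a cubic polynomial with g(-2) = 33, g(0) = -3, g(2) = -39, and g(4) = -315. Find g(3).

Write g(n) = an^3 + bn^2 + cn + d. Substituting each data point gives a linear system:
  -8a + 4b - 2c + d = 33
  d = -3
  8a + 4b + 2c + d = -39
  64a + 16b + 4c + d = -315
Solving the system yields a = -5, b = 0, c = 2, d = -3.
So g(n) = -5n^3 + 2n - 3.
Then g(3) = -132.

-132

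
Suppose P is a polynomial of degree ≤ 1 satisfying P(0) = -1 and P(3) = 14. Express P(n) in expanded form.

P(n) = 5n - 1

Write P(n) = an + b. Substituting each data point gives a linear system:
  b = -1
  3a + b = 14
Solving the system yields a = 5, b = -1.
So P(n) = 5n - 1.
Check: P(0) = -1. ✓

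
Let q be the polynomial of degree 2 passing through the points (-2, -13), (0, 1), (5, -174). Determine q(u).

Using the Lagrange interpolation formula with nodes -2, 0, 5:
  L_0(u) = u(u - 5) / 14
  L_1(u) = (u + 2)(u - 5) / -10
  L_2(u) = (u + 2)u / 35
Then q(u) = -13·L_0(u) + 1·L_1(u) - 174·L_2(u).
Expanding and collecting terms gives q(u) = -6u^2 - 5u + 1.
Check: q(0) = 1. ✓

q(u) = -6u^2 - 5u + 1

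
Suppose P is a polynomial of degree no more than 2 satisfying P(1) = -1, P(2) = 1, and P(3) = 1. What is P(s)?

P(s) = -s^2 + 5s - 5

Using the Lagrange interpolation formula with nodes 1, 2, 3:
  L_0(s) = (s - 2)(s - 3) / 2
  L_1(s) = (s - 1)(s - 3) / -1
  L_2(s) = (s - 1)(s - 2) / 2
Then P(s) = -1·L_0(s) + 1·L_1(s) + 1·L_2(s).
Expanding and collecting terms gives P(s) = -s^2 + 5s - 5.
Check: P(3) = 1. ✓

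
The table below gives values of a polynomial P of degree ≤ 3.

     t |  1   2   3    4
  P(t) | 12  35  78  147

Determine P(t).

Write P(t) = at^3 + bt^2 + ct + d. Substituting each data point gives a linear system:
  a + b + c + d = 12
  8a + 4b + 2c + d = 35
  27a + 9b + 3c + d = 78
  64a + 16b + 4c + d = 147
Solving the system yields a = 1, b = 4, c = 4, d = 3.
So P(t) = t³ + 4t² + 4t + 3.
Check: P(3) = 78. ✓

P(t) = t^3 + 4t^2 + 4t + 3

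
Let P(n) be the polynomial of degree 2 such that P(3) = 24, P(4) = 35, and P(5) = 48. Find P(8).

Using the Lagrange interpolation formula with nodes 3, 4, 5:
  L_0(n) = (n - 4)(n - 5) / 2
  L_1(n) = (n - 3)(n - 5) / -1
  L_2(n) = (n - 3)(n - 4) / 2
Then P(n) = 24·L_0(n) + 35·L_1(n) + 48·L_2(n).
Expanding and collecting terms gives P(n) = n^2 + 4n + 3.
Evaluating at n = 8: P(8) = 99.

99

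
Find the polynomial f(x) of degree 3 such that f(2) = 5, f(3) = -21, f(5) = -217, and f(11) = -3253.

Write f(x) = ax^3 + bx^2 + cx + d. Substituting each data point gives a linear system:
  8a + 4b + 2c + d = 5
  27a + 9b + 3c + d = -21
  125a + 25b + 5c + d = -217
  1331a + 121b + 11c + d = -3253
Solving the system yields a = -3, b = 6, c = 1, d = 3.
So f(x) = -3x³ + 6x² + x + 3.
Check: f(11) = -3253. ✓

f(x) = -3x^3 + 6x^2 + x + 3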